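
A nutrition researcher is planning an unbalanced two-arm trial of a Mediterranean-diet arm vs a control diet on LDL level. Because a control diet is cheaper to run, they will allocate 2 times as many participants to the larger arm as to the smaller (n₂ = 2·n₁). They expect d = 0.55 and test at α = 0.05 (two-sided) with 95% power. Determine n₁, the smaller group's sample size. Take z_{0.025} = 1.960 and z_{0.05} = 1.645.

With allocation ratio k = n₂/n₁ = 2, Var(x̄₁−x̄₂) = σ²(1/n₁ + 1/(k·n₁)) = σ²·(k+1)/(k·n₁).
So n₁ = (1 + 1/k)·((z_{α/2} + z_β)/d)² = 1.500 × (3.605/0.55)².
n₁ = 1.500 × 42.96 = 64.4.
Round up: n₁ = 65, giving n₂ = 2 × 65 = 130.

n₁ = 65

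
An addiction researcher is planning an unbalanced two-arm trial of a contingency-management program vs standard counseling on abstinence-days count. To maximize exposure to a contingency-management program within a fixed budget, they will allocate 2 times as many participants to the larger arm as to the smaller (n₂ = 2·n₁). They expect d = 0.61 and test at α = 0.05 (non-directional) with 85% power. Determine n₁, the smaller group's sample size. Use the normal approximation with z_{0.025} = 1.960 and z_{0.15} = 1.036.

n₁ = 37

With allocation ratio k = n₂/n₁ = 2, Var(x̄₁−x̄₂) = σ²(1/n₁ + 1/(k·n₁)) = σ²·(k+1)/(k·n₁).
So n₁ = (1 + 1/k)·((z_{α/2} + z_β)/d)² = 1.500 × (2.996/0.61)².
n₁ = 1.500 × 24.12 = 36.2.
Round up: n₁ = 37, giving n₂ = 2 × 37 = 74.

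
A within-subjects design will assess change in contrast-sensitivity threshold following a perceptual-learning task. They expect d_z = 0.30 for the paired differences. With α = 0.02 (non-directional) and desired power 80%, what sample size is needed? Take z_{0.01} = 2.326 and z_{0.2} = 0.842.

For a paired (one-sample on differences) test: n = ((z_{α/2} + z_β) / d)².
z_{α/2} + z_β = 2.326 + 0.842 = 3.168.
n = (3.168 / 0.30)² = 10.560² = 111.51.
Round up.

n = 112 pairs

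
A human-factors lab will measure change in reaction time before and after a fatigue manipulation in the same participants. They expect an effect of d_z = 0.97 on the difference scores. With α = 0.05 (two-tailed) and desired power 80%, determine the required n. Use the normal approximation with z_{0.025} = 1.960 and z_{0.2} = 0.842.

n = 9 pairs

For a paired (one-sample on differences) test: n = ((z_{α/2} + z_β) / d)².
z_{α/2} + z_β = 1.960 + 0.842 = 2.802.
n = (2.802 / 0.97)² = 2.889² = 8.34.
Round up.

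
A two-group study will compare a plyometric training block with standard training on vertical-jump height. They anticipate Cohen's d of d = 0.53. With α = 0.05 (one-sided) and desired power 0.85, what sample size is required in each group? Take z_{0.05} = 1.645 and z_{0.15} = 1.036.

n = 52 per group

For two independent groups with equal n: n = 2·((z_{α} + z_β) / d)².
z_{α} + z_β = 1.645 + 1.036 = 2.681.
n = 2 × (2.681 / 0.53)² = 2 × 5.058² = 2 × 25.59 = 51.2.
Round up to the next whole participant.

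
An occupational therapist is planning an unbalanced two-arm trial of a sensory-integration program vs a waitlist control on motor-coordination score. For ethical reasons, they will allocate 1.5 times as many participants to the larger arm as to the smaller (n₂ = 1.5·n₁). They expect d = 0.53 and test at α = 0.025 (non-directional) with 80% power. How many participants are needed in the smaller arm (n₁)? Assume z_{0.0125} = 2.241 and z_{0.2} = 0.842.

With allocation ratio k = n₂/n₁ = 1.5, Var(x̄₁−x̄₂) = σ²(1/n₁ + 1/(k·n₁)) = σ²·(k+1)/(k·n₁).
So n₁ = (1 + 1/k)·((z_{α/2} + z_β)/d)² = 1.667 × (3.083/0.53)².
n₁ = 1.667 × 33.84 = 56.4.
Round up: n₁ = 57, giving n₂ = ⌈1.5 × 57⌉ = ⌈85.5⌉ = 86.

n₁ = 57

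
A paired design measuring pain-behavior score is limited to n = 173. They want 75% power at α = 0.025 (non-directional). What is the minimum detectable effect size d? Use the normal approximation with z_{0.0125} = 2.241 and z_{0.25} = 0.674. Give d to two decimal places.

For a single sample (or paired design) of n = 173: d_min = (z_{α/2} + z_β)/√n.
z-sum = 2.241 + 0.674 = 2.915.
d_min = 2.915 / √173 = 2.915 / 13.153 = 0.222.

d_min ≈ 0.22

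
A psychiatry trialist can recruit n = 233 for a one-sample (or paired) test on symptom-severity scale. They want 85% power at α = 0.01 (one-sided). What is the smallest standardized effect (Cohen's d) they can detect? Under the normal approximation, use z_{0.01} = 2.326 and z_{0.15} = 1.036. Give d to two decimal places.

d_min ≈ 0.22

For a single sample (or paired design) of n = 233: d_min = (z_{α} + z_β)/√n.
z-sum = 2.326 + 1.036 = 3.362.
d_min = 3.362 / √233 = 3.362 / 15.264 = 0.220.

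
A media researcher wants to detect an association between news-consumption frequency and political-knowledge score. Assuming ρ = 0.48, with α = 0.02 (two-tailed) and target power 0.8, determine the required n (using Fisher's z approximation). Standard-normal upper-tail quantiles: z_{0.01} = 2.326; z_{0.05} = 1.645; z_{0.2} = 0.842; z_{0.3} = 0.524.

n = 40

Fisher's z: C = ½·ln((1+r)/(1−r)) = ½·ln(2.8462) = 0.5230.
n = ((z_{α/2} + z_β)/C)² + 3.
(2.326 + 0.842) / 0.5230 = 3.168 / 0.5230 = 6.057.
n = 6.057² + 3 = 36.69 + 3 = 39.7.
Round up.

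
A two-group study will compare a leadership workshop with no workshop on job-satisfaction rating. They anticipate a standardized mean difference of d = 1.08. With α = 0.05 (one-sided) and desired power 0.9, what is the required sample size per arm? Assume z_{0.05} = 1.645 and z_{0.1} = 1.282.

For two independent groups with equal n: n = 2·((z_{α} + z_β) / d)².
z_{α} + z_β = 1.645 + 1.282 = 2.927.
n = 2 × (2.927 / 1.08)² = 2 × 2.710² = 2 × 7.35 = 14.7.
Round up to the next whole participant.

n = 15 per group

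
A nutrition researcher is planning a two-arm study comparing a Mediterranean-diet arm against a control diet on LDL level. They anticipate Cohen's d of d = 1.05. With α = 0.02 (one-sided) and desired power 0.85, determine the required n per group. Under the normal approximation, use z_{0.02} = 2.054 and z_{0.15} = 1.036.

For two independent groups with equal n: n = 2·((z_{α} + z_β) / d)².
z_{α} + z_β = 2.054 + 1.036 = 3.090.
n = 2 × (3.090 / 1.05)² = 2 × 2.943² = 2 × 8.66 = 17.3.
Round up to the next whole participant.

n = 18 per group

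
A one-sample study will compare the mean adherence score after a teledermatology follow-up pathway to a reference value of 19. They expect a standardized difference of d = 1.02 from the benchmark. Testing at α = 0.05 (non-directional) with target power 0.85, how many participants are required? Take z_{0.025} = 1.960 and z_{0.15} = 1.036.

For a one-sample test: n = ((z_{α/2} + z_β) / d)².
z_{α/2} + z_β = 1.960 + 1.036 = 2.996.
n = (2.996 / 1.02)² = 2.937² = 8.63.
Round up.

n = 9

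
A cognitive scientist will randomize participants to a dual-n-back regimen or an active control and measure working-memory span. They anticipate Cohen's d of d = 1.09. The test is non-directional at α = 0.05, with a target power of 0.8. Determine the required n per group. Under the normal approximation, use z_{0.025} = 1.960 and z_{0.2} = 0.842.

For two independent groups with equal n: n = 2·((z_{α/2} + z_β) / d)².
z_{α/2} + z_β = 1.960 + 0.842 = 2.802.
n = 2 × (2.802 / 1.09)² = 2 × 2.571² = 2 × 6.61 = 13.2.
Round up to the next whole participant.

n = 14 per group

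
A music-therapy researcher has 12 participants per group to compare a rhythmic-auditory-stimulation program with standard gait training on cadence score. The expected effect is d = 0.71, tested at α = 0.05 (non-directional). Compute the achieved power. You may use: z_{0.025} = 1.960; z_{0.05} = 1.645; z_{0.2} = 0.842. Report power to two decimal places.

power ≈ 0.41

For two equal groups, power = Φ(d·√(n/2) − z_{α/2}).
d·√(n/2) = 0.71 × √(12/2) = 0.71 × 2.449 = 1.739.
z_β = 1.739 − 1.960 = -0.221.
Power = Φ(-0.221) = 0.413.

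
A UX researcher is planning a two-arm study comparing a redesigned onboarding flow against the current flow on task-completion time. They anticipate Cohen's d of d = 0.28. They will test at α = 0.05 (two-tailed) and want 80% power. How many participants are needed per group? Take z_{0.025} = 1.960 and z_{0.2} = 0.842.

For two independent groups with equal n: n = 2·((z_{α/2} + z_β) / d)².
z_{α/2} + z_β = 1.960 + 0.842 = 2.802.
n = 2 × (2.802 / 0.28)² = 2 × 10.007² = 2 × 100.14 = 200.3.
Round up to the next whole participant.

n = 201 per group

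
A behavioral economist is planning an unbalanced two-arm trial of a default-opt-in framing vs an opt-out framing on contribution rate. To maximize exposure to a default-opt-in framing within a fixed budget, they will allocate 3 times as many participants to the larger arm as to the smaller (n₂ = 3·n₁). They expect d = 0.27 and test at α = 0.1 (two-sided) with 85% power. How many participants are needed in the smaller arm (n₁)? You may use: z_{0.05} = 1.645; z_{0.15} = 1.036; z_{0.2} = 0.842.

n₁ = 132

With allocation ratio k = n₂/n₁ = 3, Var(x̄₁−x̄₂) = σ²(1/n₁ + 1/(k·n₁)) = σ²·(k+1)/(k·n₁).
So n₁ = (1 + 1/k)·((z_{α/2} + z_β)/d)² = 1.333 × (2.681/0.27)².
n₁ = 1.333 × 98.60 = 131.5.
Round up: n₁ = 132, giving n₂ = 3 × 132 = 396.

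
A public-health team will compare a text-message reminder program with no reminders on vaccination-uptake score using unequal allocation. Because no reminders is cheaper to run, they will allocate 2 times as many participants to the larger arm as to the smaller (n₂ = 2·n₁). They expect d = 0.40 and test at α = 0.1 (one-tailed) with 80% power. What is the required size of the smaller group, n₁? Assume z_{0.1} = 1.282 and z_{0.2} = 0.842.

With allocation ratio k = n₂/n₁ = 2, Var(x̄₁−x̄₂) = σ²(1/n₁ + 1/(k·n₁)) = σ²·(k+1)/(k·n₁).
So n₁ = (1 + 1/k)·((z_{α} + z_β)/d)² = 1.500 × (2.124/0.40)².
n₁ = 1.500 × 28.20 = 42.3.
Round up: n₁ = 43, giving n₂ = 2 × 43 = 86.

n₁ = 43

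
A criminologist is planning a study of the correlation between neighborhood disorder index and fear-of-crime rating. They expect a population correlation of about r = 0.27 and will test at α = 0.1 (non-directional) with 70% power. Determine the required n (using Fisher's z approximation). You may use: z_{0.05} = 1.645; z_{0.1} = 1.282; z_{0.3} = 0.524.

Fisher's z: C = ½·ln((1+r)/(1−r)) = ½·ln(1.7397) = 0.2769.
n = ((z_{α/2} + z_β)/C)² + 3.
(1.645 + 0.524) / 0.2769 = 2.169 / 0.2769 = 7.833.
n = 7.833² + 3 = 61.36 + 3 = 64.4.
Round up.

n = 65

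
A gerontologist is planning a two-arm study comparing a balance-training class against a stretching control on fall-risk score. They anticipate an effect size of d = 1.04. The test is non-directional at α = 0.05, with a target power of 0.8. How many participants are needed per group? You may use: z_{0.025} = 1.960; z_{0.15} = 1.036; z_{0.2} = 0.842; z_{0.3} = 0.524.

n = 15 per group

For two independent groups with equal n: n = 2·((z_{α/2} + z_β) / d)².
z_{α/2} + z_β = 1.960 + 0.842 = 2.802.
n = 2 × (2.802 / 1.04)² = 2 × 2.694² = 2 × 7.26 = 14.5.
Round up to the next whole participant.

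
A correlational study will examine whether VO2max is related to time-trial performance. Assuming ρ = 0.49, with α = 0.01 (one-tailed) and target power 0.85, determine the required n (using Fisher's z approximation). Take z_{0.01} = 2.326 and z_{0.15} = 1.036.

n = 43

Fisher's z: C = ½·ln((1+r)/(1−r)) = ½·ln(2.9216) = 0.5361.
n = ((z_{α} + z_β)/C)² + 3.
(2.326 + 1.036) / 0.5361 = 3.362 / 0.5361 = 6.271.
n = 6.271² + 3 = 39.33 + 3 = 42.3.
Round up.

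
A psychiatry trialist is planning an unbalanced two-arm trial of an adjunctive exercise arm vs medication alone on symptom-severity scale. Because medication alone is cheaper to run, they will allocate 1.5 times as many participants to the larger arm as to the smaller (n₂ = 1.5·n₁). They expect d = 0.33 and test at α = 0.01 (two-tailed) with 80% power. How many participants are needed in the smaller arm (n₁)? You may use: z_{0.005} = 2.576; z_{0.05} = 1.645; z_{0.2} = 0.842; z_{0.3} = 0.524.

n₁ = 179

With allocation ratio k = n₂/n₁ = 1.5, Var(x̄₁−x̄₂) = σ²(1/n₁ + 1/(k·n₁)) = σ²·(k+1)/(k·n₁).
So n₁ = (1 + 1/k)·((z_{α/2} + z_β)/d)² = 1.667 × (3.418/0.33)².
n₁ = 1.667 × 107.28 = 178.8.
Round up: n₁ = 179, giving n₂ = ⌈1.5 × 179⌉ = ⌈268.5⌉ = 269.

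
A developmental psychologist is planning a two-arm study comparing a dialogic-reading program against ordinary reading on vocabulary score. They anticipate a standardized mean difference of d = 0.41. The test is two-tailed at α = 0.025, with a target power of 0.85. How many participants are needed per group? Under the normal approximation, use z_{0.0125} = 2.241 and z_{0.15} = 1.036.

For two independent groups with equal n: n = 2·((z_{α/2} + z_β) / d)².
z_{α/2} + z_β = 2.241 + 1.036 = 3.277.
n = 2 × (3.277 / 0.41)² = 2 × 7.993² = 2 × 63.88 = 127.8.
Round up to the next whole participant.

n = 128 per group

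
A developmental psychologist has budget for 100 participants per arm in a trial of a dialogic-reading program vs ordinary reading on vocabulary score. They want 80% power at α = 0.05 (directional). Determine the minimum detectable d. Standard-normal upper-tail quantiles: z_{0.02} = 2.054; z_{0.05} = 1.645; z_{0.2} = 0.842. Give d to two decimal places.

d_min ≈ 0.35

For two independent groups of n = 100 each: d_min = (z_{α} + z_β)·√(2/n).
z-sum = 1.645 + 0.842 = 2.487.
d_min = 2.487 × √(2/100) = 2.487 × 0.1414 = 0.352.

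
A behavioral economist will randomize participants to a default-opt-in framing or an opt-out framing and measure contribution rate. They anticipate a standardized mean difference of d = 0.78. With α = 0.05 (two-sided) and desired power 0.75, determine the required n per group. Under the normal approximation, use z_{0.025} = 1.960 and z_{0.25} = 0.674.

n = 23 per group

For two independent groups with equal n: n = 2·((z_{α/2} + z_β) / d)².
z_{α/2} + z_β = 1.960 + 0.674 = 2.634.
n = 2 × (2.634 / 0.78)² = 2 × 3.377² = 2 × 11.40 = 22.8.
Round up to the next whole participant.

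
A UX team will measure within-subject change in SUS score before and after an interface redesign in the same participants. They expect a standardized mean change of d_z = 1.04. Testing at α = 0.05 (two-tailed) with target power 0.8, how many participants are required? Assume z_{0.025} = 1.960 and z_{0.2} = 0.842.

n = 8 pairs

For a paired (one-sample on differences) test: n = ((z_{α/2} + z_β) / d)².
z_{α/2} + z_β = 1.960 + 0.842 = 2.802.
n = (2.802 / 1.04)² = 2.694² = 7.26.
Round up.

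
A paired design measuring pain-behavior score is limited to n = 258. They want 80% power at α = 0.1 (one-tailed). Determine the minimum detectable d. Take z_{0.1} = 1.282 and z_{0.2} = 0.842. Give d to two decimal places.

d_min ≈ 0.13

For a single sample (or paired design) of n = 258: d_min = (z_{α} + z_β)/√n.
z-sum = 1.282 + 0.842 = 2.124.
d_min = 2.124 / √258 = 2.124 / 16.062 = 0.132.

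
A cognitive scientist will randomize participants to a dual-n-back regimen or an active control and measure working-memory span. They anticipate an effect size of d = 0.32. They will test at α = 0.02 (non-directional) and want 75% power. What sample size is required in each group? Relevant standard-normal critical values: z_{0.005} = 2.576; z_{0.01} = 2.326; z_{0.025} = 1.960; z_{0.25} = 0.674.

n = 176 per group

For two independent groups with equal n: n = 2·((z_{α/2} + z_β) / d)².
z_{α/2} + z_β = 2.326 + 0.674 = 3.000.
n = 2 × (3.000 / 0.32)² = 2 × 9.375² = 2 × 87.89 = 175.8.
Round up to the next whole participant.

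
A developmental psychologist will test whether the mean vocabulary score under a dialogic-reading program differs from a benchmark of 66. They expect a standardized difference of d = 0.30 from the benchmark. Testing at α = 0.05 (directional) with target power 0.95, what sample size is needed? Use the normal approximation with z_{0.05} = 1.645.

For a one-sample test: n = ((z_{α} + z_β) / d)².
z_{α} + z_β = 1.645 + 1.645 = 3.290.
n = (3.290 / 0.30)² = 10.967² = 120.27.
Round up.

n = 121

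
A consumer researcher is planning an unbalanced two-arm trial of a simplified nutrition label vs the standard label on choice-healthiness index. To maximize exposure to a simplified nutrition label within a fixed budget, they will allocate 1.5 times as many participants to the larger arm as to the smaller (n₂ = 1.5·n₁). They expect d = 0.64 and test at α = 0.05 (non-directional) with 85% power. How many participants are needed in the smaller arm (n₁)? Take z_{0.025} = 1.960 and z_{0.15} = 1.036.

n₁ = 37

With allocation ratio k = n₂/n₁ = 1.5, Var(x̄₁−x̄₂) = σ²(1/n₁ + 1/(k·n₁)) = σ²·(k+1)/(k·n₁).
So n₁ = (1 + 1/k)·((z_{α/2} + z_β)/d)² = 1.667 × (2.996/0.64)².
n₁ = 1.667 × 21.91 = 36.5.
Round up: n₁ = 37, giving n₂ = ⌈1.5 × 37⌉ = ⌈55.5⌉ = 56.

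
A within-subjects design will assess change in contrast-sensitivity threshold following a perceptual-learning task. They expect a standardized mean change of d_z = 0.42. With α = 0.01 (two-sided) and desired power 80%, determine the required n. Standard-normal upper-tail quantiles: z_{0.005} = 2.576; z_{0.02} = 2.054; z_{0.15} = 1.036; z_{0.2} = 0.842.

For a paired (one-sample on differences) test: n = ((z_{α/2} + z_β) / d)².
z_{α/2} + z_β = 2.576 + 0.842 = 3.418.
n = (3.418 / 0.42)² = 8.138² = 66.23.
Round up.

n = 67 pairs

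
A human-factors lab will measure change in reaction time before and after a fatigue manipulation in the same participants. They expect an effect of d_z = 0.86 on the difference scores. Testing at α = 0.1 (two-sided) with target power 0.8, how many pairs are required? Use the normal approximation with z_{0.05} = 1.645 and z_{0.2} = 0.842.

n = 9 pairs

For a paired (one-sample on differences) test: n = ((z_{α/2} + z_β) / d)².
z_{α/2} + z_β = 1.645 + 0.842 = 2.487.
n = (2.487 / 0.86)² = 2.892² = 8.36.
Round up.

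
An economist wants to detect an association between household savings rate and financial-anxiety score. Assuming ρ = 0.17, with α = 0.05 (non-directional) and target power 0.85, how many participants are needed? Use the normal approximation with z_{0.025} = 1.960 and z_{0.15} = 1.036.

Fisher's z: C = ½·ln((1+r)/(1−r)) = ½·ln(1.4096) = 0.1717.
n = ((z_{α/2} + z_β)/C)² + 3.
(1.960 + 1.036) / 0.1717 = 2.996 / 0.1717 = 17.449.
n = 17.449² + 3 = 304.47 + 3 = 307.5.
Round up.

n = 308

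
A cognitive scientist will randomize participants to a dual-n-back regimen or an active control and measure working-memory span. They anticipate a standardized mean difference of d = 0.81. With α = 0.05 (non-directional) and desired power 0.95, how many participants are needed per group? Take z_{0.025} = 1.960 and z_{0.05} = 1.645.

n = 40 per group

For two independent groups with equal n: n = 2·((z_{α/2} + z_β) / d)².
z_{α/2} + z_β = 1.960 + 1.645 = 3.605.
n = 2 × (3.605 / 0.81)² = 2 × 4.451² = 2 × 19.81 = 39.6.
Round up to the next whole participant.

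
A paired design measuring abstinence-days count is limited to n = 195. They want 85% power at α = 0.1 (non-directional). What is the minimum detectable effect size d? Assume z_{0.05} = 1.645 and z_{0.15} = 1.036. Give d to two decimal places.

d_min ≈ 0.19

For a single sample (or paired design) of n = 195: d_min = (z_{α/2} + z_β)/√n.
z-sum = 1.645 + 1.036 = 2.681.
d_min = 2.681 / √195 = 2.681 / 13.964 = 0.192.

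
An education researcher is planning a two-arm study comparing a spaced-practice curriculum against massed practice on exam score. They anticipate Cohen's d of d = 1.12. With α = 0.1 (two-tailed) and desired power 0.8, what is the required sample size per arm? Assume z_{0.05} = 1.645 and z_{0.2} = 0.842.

For two independent groups with equal n: n = 2·((z_{α/2} + z_β) / d)².
z_{α/2} + z_β = 1.645 + 0.842 = 2.487.
n = 2 × (2.487 / 1.12)² = 2 × 2.221² = 2 × 4.93 = 9.9.
Round up to the next whole participant.

n = 10 per group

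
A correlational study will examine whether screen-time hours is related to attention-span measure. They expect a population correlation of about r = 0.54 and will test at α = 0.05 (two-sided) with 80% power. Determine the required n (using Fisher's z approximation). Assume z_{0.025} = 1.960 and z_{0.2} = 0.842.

n = 25

Fisher's z: C = ½·ln((1+r)/(1−r)) = ½·ln(3.3478) = 0.6042.
n = ((z_{α/2} + z_β)/C)² + 3.
(1.960 + 0.842) / 0.6042 = 2.802 / 0.6042 = 4.638.
n = 4.638² + 3 = 21.51 + 3 = 24.5.
Round up.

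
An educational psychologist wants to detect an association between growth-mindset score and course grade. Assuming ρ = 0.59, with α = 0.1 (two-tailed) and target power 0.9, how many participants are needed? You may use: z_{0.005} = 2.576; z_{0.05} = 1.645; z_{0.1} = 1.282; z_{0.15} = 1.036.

n = 22

Fisher's z: C = ½·ln((1+r)/(1−r)) = ½·ln(3.8780) = 0.6777.
n = ((z_{α/2} + z_β)/C)² + 3.
(1.645 + 1.282) / 0.6777 = 2.927 / 0.6777 = 4.319.
n = 4.319² + 3 = 18.65 + 3 = 21.7.
Round up.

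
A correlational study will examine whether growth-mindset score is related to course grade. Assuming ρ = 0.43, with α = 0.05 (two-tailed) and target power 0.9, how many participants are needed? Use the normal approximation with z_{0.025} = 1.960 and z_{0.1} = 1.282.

n = 53

Fisher's z: C = ½·ln((1+r)/(1−r)) = ½·ln(2.5088) = 0.4599.
n = ((z_{α/2} + z_β)/C)² + 3.
(1.960 + 1.282) / 0.4599 = 3.242 / 0.4599 = 7.049.
n = 7.049² + 3 = 49.69 + 3 = 52.7.
Round up.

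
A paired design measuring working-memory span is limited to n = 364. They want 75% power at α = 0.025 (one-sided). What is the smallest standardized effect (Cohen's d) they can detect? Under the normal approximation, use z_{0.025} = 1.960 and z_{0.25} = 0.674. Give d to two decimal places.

d_min ≈ 0.14

For a single sample (or paired design) of n = 364: d_min = (z_{α} + z_β)/√n.
z-sum = 1.960 + 0.674 = 2.634.
d_min = 2.634 / √364 = 2.634 / 19.079 = 0.138.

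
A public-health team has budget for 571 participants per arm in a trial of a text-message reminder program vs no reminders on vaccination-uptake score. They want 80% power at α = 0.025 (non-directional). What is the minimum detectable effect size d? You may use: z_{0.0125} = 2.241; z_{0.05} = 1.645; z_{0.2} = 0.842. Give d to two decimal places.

For two independent groups of n = 571 each: d_min = (z_{α/2} + z_β)·√(2/n).
z-sum = 2.241 + 0.842 = 3.083.
d_min = 3.083 × √(2/571) = 3.083 × 0.0592 = 0.182.

d_min ≈ 0.18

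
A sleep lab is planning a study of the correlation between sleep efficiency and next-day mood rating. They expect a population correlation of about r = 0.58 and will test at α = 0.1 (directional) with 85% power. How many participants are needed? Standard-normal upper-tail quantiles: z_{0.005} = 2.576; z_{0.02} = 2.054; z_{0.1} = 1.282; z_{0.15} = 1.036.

n = 16

Fisher's z: C = ½·ln((1+r)/(1−r)) = ½·ln(3.7619) = 0.6625.
n = ((z_{α} + z_β)/C)² + 3.
(1.282 + 1.036) / 0.6625 = 2.318 / 0.6625 = 3.499.
n = 3.499² + 3 = 12.24 + 3 = 15.2.
Round up.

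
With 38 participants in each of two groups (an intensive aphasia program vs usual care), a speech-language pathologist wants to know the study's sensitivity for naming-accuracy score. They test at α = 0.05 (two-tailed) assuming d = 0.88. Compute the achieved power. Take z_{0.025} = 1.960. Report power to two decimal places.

power ≈ 0.97

For two equal groups, power = Φ(d·√(n/2) − z_{α/2}).
d·√(n/2) = 0.88 × √(38/2) = 0.88 × 4.359 = 3.836.
z_β = 3.836 − 1.960 = 1.876.
Power = Φ(1.876) = 0.970.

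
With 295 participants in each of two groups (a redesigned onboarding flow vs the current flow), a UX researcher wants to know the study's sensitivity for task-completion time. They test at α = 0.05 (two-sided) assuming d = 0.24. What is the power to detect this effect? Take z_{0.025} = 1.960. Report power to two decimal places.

For two equal groups, power = Φ(d·√(n/2) − z_{α/2}).
d·√(n/2) = 0.24 × √(295/2) = 0.24 × 12.145 = 2.915.
z_β = 2.915 − 1.960 = 0.955.
Power = Φ(0.955) = 0.830.

power ≈ 0.83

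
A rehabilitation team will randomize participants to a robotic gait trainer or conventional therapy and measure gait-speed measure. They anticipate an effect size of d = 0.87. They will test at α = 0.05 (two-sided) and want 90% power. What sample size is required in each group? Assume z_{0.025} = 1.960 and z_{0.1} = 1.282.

n = 28 per group

For two independent groups with equal n: n = 2·((z_{α/2} + z_β) / d)².
z_{α/2} + z_β = 1.960 + 1.282 = 3.242.
n = 2 × (3.242 / 0.87)² = 2 × 3.726² = 2 × 13.89 = 27.8.
Round up to the next whole participant.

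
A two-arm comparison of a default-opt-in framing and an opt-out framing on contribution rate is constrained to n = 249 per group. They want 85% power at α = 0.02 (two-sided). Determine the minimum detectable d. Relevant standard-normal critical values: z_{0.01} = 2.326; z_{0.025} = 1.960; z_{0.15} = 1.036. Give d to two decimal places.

d_min ≈ 0.30

For two independent groups of n = 249 each: d_min = (z_{α/2} + z_β)·√(2/n).
z-sum = 2.326 + 1.036 = 3.362.
d_min = 3.362 × √(2/249) = 3.362 × 0.0896 = 0.301.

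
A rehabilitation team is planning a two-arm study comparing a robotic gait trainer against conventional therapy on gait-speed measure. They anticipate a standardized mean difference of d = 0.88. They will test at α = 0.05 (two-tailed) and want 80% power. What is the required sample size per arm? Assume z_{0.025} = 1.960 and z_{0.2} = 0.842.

For two independent groups with equal n: n = 2·((z_{α/2} + z_β) / d)².
z_{α/2} + z_β = 1.960 + 0.842 = 2.802.
n = 2 × (2.802 / 0.88)² = 2 × 3.184² = 2 × 10.14 = 20.3.
Round up to the next whole participant.

n = 21 per group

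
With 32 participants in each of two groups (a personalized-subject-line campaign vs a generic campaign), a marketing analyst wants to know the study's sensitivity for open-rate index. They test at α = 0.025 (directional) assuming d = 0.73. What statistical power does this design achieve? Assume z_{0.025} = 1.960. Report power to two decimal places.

For two equal groups, power = Φ(d·√(n/2) − z_{α}).
d·√(n/2) = 0.73 × √(32/2) = 0.73 × 4.000 = 2.920.
z_β = 2.920 − 1.960 = 0.960.
Power = Φ(0.960) = 0.831.

power ≈ 0.83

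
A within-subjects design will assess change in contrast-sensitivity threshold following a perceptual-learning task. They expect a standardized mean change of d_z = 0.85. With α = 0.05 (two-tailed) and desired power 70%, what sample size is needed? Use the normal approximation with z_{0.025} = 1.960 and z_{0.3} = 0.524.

For a paired (one-sample on differences) test: n = ((z_{α/2} + z_β) / d)².
z_{α/2} + z_β = 1.960 + 0.524 = 2.484.
n = (2.484 / 0.85)² = 2.922² = 8.54.
Round up.

n = 9 pairs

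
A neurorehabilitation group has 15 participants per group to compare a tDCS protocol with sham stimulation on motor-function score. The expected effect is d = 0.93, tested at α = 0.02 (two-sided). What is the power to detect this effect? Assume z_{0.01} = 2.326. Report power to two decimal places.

power ≈ 0.59

For two equal groups, power = Φ(d·√(n/2) − z_{α/2}).
d·√(n/2) = 0.93 × √(15/2) = 0.93 × 2.739 = 2.547.
z_β = 2.547 − 2.326 = 0.221.
Power = Φ(0.221) = 0.587.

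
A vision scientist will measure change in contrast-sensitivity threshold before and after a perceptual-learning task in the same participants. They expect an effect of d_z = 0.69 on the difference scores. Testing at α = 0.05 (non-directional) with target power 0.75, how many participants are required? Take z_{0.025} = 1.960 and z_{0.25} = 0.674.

For a paired (one-sample on differences) test: n = ((z_{α/2} + z_β) / d)².
z_{α/2} + z_β = 1.960 + 0.674 = 2.634.
n = (2.634 / 0.69)² = 3.817² = 14.57.
Round up.

n = 15 pairs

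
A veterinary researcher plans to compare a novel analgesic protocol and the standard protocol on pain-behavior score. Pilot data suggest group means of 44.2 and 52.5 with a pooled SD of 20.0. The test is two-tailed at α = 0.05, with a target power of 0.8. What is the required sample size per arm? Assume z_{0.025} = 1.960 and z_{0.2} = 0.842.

Cohen's d = |M₁ − M₂| / SD_pooled = |44.2 − 52.5| / 20.0 = 8.3 / 20.0 = 0.415.
For two independent groups with equal n: n = 2·((z_{α/2} + z_β) / d)².
z_{α/2} + z_β = 1.960 + 0.842 = 2.802.
n = 2 × (2.802 / 0.415)² = 2 × 6.752² = 2 × 45.59 = 91.2.
Round up to the next whole participant.

n = 92 per group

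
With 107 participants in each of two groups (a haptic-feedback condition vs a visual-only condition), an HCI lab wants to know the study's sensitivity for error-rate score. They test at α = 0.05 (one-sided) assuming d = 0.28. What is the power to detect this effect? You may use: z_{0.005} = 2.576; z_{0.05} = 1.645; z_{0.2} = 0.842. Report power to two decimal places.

power ≈ 0.66

For two equal groups, power = Φ(d·√(n/2) − z_{α}).
d·√(n/2) = 0.28 × √(107/2) = 0.28 × 7.314 = 2.048.
z_β = 2.048 − 1.645 = 0.403.
Power = Φ(0.403) = 0.657.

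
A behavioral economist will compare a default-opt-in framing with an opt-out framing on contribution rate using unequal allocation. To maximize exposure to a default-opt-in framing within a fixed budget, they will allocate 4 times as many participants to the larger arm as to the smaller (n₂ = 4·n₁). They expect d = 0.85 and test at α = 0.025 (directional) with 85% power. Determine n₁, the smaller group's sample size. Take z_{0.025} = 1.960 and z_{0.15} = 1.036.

n₁ = 16

With allocation ratio k = n₂/n₁ = 4, Var(x̄₁−x̄₂) = σ²(1/n₁ + 1/(k·n₁)) = σ²·(k+1)/(k·n₁).
So n₁ = (1 + 1/k)·((z_{α} + z_β)/d)² = 1.250 × (2.996/0.85)².
n₁ = 1.250 × 12.42 = 15.5.
Round up: n₁ = 16, giving n₂ = 4 × 16 = 64.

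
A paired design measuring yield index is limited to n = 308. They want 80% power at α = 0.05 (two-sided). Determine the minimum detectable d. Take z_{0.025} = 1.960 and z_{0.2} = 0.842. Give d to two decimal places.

For a single sample (or paired design) of n = 308: d_min = (z_{α/2} + z_β)/√n.
z-sum = 1.960 + 0.842 = 2.802.
d_min = 2.802 / √308 = 2.802 / 17.550 = 0.160.

d_min ≈ 0.16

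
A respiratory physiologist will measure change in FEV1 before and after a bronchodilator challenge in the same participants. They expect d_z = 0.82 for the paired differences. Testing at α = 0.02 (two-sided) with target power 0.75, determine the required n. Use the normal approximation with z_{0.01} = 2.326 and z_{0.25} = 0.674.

For a paired (one-sample on differences) test: n = ((z_{α/2} + z_β) / d)².
z_{α/2} + z_β = 2.326 + 0.674 = 3.000.
n = (3.000 / 0.82)² = 3.659² = 13.38.
Round up.

n = 14 pairs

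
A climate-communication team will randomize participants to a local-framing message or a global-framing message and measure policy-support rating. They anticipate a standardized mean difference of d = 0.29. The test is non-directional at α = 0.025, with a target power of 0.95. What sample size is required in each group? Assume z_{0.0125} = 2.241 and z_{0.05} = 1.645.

n = 360 per group

For two independent groups with equal n: n = 2·((z_{α/2} + z_β) / d)².
z_{α/2} + z_β = 2.241 + 1.645 = 3.886.
n = 2 × (3.886 / 0.29)² = 2 × 13.400² = 2 × 179.56 = 359.1.
Round up to the next whole participant.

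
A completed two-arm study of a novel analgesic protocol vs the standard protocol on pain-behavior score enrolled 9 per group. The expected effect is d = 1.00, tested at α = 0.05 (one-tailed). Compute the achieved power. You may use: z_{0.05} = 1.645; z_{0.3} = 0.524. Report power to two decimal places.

power ≈ 0.68

For two equal groups, power = Φ(d·√(n/2) − z_{α}).
d·√(n/2) = 1.00 × √(9/2) = 1.00 × 2.121 = 2.121.
z_β = 2.121 − 1.645 = 0.476.
Power = Φ(0.476) = 0.683.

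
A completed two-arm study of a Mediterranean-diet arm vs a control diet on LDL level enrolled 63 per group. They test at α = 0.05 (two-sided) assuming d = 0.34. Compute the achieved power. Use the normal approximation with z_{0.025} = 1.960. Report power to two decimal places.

power ≈ 0.48

For two equal groups, power = Φ(d·√(n/2) − z_{α/2}).
d·√(n/2) = 0.34 × √(63/2) = 0.34 × 5.612 = 1.908.
z_β = 1.908 − 1.960 = -0.052.
Power = Φ(-0.052) = 0.479.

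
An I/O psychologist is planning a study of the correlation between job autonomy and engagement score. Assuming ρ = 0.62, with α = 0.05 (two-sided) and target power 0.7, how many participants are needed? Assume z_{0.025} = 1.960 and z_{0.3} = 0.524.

n = 15

Fisher's z: C = ½·ln((1+r)/(1−r)) = ½·ln(4.2632) = 0.7250.
n = ((z_{α/2} + z_β)/C)² + 3.
(1.960 + 0.524) / 0.7250 = 2.484 / 0.7250 = 3.426.
n = 3.426² + 3 = 11.74 + 3 = 14.7.
Round up.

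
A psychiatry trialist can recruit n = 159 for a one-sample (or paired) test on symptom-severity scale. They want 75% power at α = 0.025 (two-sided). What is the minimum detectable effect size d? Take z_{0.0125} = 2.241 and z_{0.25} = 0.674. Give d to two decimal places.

d_min ≈ 0.23

For a single sample (or paired design) of n = 159: d_min = (z_{α/2} + z_β)/√n.
z-sum = 2.241 + 0.674 = 2.915.
d_min = 2.915 / √159 = 2.915 / 12.610 = 0.231.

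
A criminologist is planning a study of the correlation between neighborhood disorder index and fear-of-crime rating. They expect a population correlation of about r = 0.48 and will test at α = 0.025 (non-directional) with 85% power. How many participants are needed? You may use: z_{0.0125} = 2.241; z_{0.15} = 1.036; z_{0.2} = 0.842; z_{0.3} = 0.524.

n = 43

Fisher's z: C = ½·ln((1+r)/(1−r)) = ½·ln(2.8462) = 0.5230.
n = ((z_{α/2} + z_β)/C)² + 3.
(2.241 + 1.036) / 0.5230 = 3.277 / 0.5230 = 6.266.
n = 6.266² + 3 = 39.26 + 3 = 42.3.
Round up.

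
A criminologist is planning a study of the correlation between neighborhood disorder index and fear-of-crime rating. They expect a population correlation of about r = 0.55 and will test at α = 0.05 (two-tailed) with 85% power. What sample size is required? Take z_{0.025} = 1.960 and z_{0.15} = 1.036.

n = 27

Fisher's z: C = ½·ln((1+r)/(1−r)) = ½·ln(3.4444) = 0.6184.
n = ((z_{α/2} + z_β)/C)² + 3.
(1.960 + 1.036) / 0.6184 = 2.996 / 0.6184 = 4.845.
n = 4.845² + 3 = 23.47 + 3 = 26.5.
Round up.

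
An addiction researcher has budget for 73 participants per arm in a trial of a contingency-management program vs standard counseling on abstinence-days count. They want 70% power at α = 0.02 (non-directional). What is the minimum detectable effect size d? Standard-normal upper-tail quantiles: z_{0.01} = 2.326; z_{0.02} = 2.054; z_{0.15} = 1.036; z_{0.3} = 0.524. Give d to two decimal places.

For two independent groups of n = 73 each: d_min = (z_{α/2} + z_β)·√(2/n).
z-sum = 2.326 + 0.524 = 2.850.
d_min = 2.850 × √(2/73) = 2.850 × 0.1655 = 0.472.

d_min ≈ 0.47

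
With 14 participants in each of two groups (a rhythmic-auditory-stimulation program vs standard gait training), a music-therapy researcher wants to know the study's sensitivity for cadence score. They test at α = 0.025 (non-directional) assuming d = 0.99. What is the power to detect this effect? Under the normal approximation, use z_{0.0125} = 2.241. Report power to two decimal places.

power ≈ 0.65

For two equal groups, power = Φ(d·√(n/2) − z_{α/2}).
d·√(n/2) = 0.99 × √(14/2) = 0.99 × 2.646 = 2.619.
z_β = 2.619 − 2.241 = 0.378.
Power = Φ(0.378) = 0.647.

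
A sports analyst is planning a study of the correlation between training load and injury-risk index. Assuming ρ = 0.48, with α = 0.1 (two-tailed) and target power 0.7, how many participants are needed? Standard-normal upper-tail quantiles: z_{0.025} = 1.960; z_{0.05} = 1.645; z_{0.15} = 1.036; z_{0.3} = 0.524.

n = 21

Fisher's z: C = ½·ln((1+r)/(1−r)) = ½·ln(2.8462) = 0.5230.
n = ((z_{α/2} + z_β)/C)² + 3.
(1.645 + 0.524) / 0.5230 = 2.169 / 0.5230 = 4.147.
n = 4.147² + 3 = 17.20 + 3 = 20.2.
Round up.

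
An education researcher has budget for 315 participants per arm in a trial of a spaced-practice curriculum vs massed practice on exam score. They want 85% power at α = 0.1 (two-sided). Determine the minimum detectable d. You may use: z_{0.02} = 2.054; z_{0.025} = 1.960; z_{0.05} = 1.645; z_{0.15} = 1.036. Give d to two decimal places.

d_min ≈ 0.21

For two independent groups of n = 315 each: d_min = (z_{α/2} + z_β)·√(2/n).
z-sum = 1.645 + 1.036 = 2.681.
d_min = 2.681 × √(2/315) = 2.681 × 0.0797 = 0.214.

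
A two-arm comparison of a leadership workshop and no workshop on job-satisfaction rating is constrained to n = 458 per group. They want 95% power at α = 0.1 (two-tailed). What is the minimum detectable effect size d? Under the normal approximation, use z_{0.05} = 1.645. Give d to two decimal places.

d_min ≈ 0.22

For two independent groups of n = 458 each: d_min = (z_{α/2} + z_β)·√(2/n).
z-sum = 1.645 + 1.645 = 3.290.
d_min = 3.290 × √(2/458) = 3.290 × 0.0661 = 0.217.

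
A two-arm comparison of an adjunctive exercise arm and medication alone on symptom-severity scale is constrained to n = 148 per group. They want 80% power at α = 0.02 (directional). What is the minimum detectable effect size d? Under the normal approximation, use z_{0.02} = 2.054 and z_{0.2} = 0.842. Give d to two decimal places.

d_min ≈ 0.34

For two independent groups of n = 148 each: d_min = (z_{α} + z_β)·√(2/n).
z-sum = 2.054 + 0.842 = 2.896.
d_min = 2.896 × √(2/148) = 2.896 × 0.1162 = 0.337.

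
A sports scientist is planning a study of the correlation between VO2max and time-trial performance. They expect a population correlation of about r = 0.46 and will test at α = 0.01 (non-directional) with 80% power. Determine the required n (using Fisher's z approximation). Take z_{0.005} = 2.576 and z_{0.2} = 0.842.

Fisher's z: C = ½·ln((1+r)/(1−r)) = ½·ln(2.7037) = 0.4973.
n = ((z_{α/2} + z_β)/C)² + 3.
(2.576 + 0.842) / 0.4973 = 3.418 / 0.4973 = 6.873.
n = 6.873² + 3 = 47.24 + 3 = 50.2.
Round up.

n = 51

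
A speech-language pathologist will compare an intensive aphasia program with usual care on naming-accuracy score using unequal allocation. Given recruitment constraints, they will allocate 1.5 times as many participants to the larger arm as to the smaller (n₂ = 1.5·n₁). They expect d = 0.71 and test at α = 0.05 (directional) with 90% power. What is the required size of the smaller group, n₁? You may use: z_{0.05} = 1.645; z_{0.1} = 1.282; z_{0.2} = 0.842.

n₁ = 29

With allocation ratio k = n₂/n₁ = 1.5, Var(x̄₁−x̄₂) = σ²(1/n₁ + 1/(k·n₁)) = σ²·(k+1)/(k·n₁).
So n₁ = (1 + 1/k)·((z_{α} + z_β)/d)² = 1.667 × (2.927/0.71)².
n₁ = 1.667 × 17.00 = 28.3.
Round up: n₁ = 29, giving n₂ = ⌈1.5 × 29⌉ = ⌈43.5⌉ = 44.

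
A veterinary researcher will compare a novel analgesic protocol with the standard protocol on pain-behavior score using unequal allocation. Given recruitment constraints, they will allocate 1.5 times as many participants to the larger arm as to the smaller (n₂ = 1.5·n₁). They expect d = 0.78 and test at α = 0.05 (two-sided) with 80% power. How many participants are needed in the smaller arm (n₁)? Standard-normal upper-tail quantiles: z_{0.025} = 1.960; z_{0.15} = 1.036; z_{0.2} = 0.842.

n₁ = 22

With allocation ratio k = n₂/n₁ = 1.5, Var(x̄₁−x̄₂) = σ²(1/n₁ + 1/(k·n₁)) = σ²·(k+1)/(k·n₁).
So n₁ = (1 + 1/k)·((z_{α/2} + z_β)/d)² = 1.667 × (2.802/0.78)².
n₁ = 1.667 × 12.90 = 21.5.
Round up: n₁ = 22, giving n₂ = 1.5 × 22 = 33.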